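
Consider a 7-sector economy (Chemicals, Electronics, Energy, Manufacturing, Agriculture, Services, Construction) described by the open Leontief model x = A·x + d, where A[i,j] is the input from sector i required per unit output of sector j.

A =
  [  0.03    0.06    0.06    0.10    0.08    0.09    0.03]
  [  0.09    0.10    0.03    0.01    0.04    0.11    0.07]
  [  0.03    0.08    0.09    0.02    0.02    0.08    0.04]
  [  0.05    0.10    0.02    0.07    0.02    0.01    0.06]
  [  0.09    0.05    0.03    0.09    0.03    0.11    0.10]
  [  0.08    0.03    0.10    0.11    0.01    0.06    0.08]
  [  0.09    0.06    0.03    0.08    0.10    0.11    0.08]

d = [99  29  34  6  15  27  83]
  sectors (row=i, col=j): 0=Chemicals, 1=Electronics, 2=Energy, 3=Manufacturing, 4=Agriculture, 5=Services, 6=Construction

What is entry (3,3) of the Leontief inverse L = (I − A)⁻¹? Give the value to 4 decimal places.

Form M = I − A:
  [  0.97   -0.06   -0.06   -0.10   -0.08   -0.09   -0.03]
  [ -0.09    0.90   -0.03   -0.01   -0.04   -0.11   -0.07]
  [ -0.03   -0.08    0.91   -0.02   -0.02   -0.08   -0.04]
  [ -0.05   -0.10   -0.02    0.93   -0.02   -0.01   -0.06]
  [ -0.09   -0.05   -0.03   -0.09    0.97   -0.11   -0.10]
  [ -0.08   -0.03   -0.10   -0.11   -0.01    0.94   -0.08]
  [ -0.09   -0.06   -0.03   -0.08   -0.10   -0.11    0.92]
Leontief inverse L = M⁻¹:
  [  1.0831    0.1152    0.1015    0.1554    0.1095    0.1501    0.0836]
  [  0.1465    1.1539    0.0756    0.0692    0.0773    0.1798    0.1244]
  [  0.0722    0.1242    1.1279    0.0605    0.0453    0.1329    0.0813]
  [  0.0903    0.1444    0.0463    1.1075    0.0479    0.0584    0.0985]
  [  0.1497    0.1104    0.0772    0.1575    1.0709    0.1794    0.1589]
  [  0.1301    0.0886    0.1442    0.1663    0.0458    1.1213    0.1306]
  [  0.1575    0.1257    0.0813    0.1550    0.1433    0.1894    1.1473]
Total output x = L · d:
  x_0 = 1.0831·99 + 0.1152·29 + 0.1015·34 + 0.1554·6 + 0.1095·15 + 0.1501·27 + 0.0836·83 = 127.5766
  x_1 = 0.1465·99 + 1.1539·29 + 0.0756·34 + 0.0692·6 + 0.0773·15 + 0.1798·27 + 0.1244·83 = 67.2982
  x_2 = 0.0722·99 + 0.1242·29 + 1.1279·34 + 0.0605·6 + 0.0453·15 + 0.1329·27 + 0.0813·83 = 60.4731
  x_3 = 0.0903·99 + 0.1444·29 + 0.0463·34 + 1.1075·6 + 0.0479·15 + 0.0584·27 + 0.0985·83 = 31.8162
  x_4 = 0.1497·99 + 0.1104·29 + 0.0772·34 + 0.1575·6 + 1.0709·15 + 0.1794·27 + 0.1589·83 = 55.6846
  x_5 = 0.1301·99 + 0.0886·29 + 0.1442·34 + 0.1663·6 + 0.0458·15 + 1.1213·27 + 0.1306·83 = 63.1525
  x_6 = 0.1575·99 + 0.1257·29 + 0.0813·34 + 0.1550·6 + 0.1433·15 + 0.1894·27 + 1.1473·83 = 125.4288

L[3,3] = 1.1075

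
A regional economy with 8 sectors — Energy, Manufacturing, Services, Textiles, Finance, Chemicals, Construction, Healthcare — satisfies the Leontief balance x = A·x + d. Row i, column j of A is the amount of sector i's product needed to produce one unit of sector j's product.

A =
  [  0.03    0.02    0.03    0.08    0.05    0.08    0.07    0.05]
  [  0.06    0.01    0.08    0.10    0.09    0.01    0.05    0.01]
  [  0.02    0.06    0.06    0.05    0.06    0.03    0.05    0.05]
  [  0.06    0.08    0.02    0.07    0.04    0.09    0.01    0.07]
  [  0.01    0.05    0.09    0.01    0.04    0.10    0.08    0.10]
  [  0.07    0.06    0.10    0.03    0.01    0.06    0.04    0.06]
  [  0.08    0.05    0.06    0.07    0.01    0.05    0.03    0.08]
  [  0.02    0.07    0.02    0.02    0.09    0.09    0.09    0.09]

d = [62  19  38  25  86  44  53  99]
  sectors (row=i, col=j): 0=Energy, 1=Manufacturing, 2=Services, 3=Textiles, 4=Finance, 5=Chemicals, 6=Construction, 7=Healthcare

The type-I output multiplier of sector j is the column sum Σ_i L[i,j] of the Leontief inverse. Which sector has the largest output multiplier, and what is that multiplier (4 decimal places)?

Form M = I − A:
  [  0.97   -0.02   -0.03   -0.08   -0.05   -0.08   -0.07   -0.05]
  [ -0.06    0.99   -0.08   -0.10   -0.09   -0.01   -0.05   -0.01]
  [ -0.02   -0.06    0.94   -0.05   -0.06   -0.03   -0.05   -0.05]
  [ -0.06   -0.08   -0.02    0.93   -0.04   -0.09   -0.01   -0.07]
  [ -0.01   -0.05   -0.09   -0.01    0.96   -0.10   -0.08   -0.10]
  [ -0.07   -0.06   -0.10   -0.03   -0.01    0.94   -0.04   -0.06]
  [ -0.08   -0.05   -0.06   -0.07   -0.01   -0.05    0.97   -0.08]
  [ -0.02   -0.07   -0.02   -0.02   -0.09   -0.09   -0.09    0.91]
Leontief inverse L = M⁻¹:
  [  1.0642    0.0596    0.0719    0.1170    0.0821    0.1285    0.1060    0.0989]
  [  0.0897    1.0486    0.1199    0.1379    0.1232    0.0591    0.0862    0.0587]
  [  0.0489    0.0945    1.0993    0.0852    0.0940    0.0719    0.0853    0.0933]
  [  0.0951    0.1191    0.0652    1.1115    0.0796    0.1404    0.0511    0.1181]
  [  0.0476    0.0948    0.1416    0.0512    1.0815    0.1511    0.1260    0.1553]
  [  0.1023    0.0973    0.1425    0.0713    0.0485    1.1044    0.0798    0.1052]
  [  0.1130    0.0888    0.0998    0.1116    0.0492    0.0988    1.0699    0.1272]
  [  0.0595    0.1145    0.0744    0.0626    0.1317    0.1460    0.1381    1.1486]
Total output x = L · d:
  x_0 = 1.0642·62 + 0.0596·19 + 0.0719·38 + 0.1170·25 + 0.0821·86 + 0.1285·44 + 0.1060·53 + 0.0989·99 = 100.9000
  x_1 = 0.0897·62 + 1.0486·19 + 0.1199·38 + 0.1379·25 + 0.1232·86 + 0.0591·44 + 0.0862·53 + 0.0587·99 = 57.0644
  x_2 = 0.0489·62 + 0.0945·19 + 1.0993·38 + 0.0852·25 + 0.0940·86 + 0.0719·44 + 0.0853·53 + 0.0933·99 = 73.7385
  x_3 = 0.0951·62 + 0.1191·19 + 0.0652·38 + 1.1115·25 + 0.0796·86 + 0.1404·44 + 0.0511·53 + 0.1181·99 = 65.8438
  x_4 = 0.0476·62 + 0.0948·19 + 0.1416·38 + 0.0512·25 + 1.0815·86 + 0.1511·44 + 0.1260·53 + 0.1553·99 = 133.1172
  x_5 = 0.1023·62 + 0.0973·19 + 0.1425·38 + 0.0713·25 + 0.0485·86 + 1.1044·44 + 0.0798·53 + 0.1052·99 = 82.8033
  x_6 = 0.1130·62 + 0.0888·19 + 0.0998·38 + 0.1116·25 + 0.0492·86 + 0.0988·44 + 1.0699·53 + 0.1272·99 = 93.1470
  x_7 = 0.0595·62 + 0.1145·19 + 0.0744·38 + 0.0626·25 + 0.1317·86 + 0.1460·44 + 0.1381·53 + 1.1486·99 = 149.0332
Output multipliers (column sums of L):
  Energy: 1.6203
  Manufacturing: 1.7173
  Services: 1.8146
  Textiles: 1.7485
  Finance: 1.6899
  Chemicals: 1.9002
  Construction: 1.7424
  Healthcare: 1.9052

Healthcare (1.9052)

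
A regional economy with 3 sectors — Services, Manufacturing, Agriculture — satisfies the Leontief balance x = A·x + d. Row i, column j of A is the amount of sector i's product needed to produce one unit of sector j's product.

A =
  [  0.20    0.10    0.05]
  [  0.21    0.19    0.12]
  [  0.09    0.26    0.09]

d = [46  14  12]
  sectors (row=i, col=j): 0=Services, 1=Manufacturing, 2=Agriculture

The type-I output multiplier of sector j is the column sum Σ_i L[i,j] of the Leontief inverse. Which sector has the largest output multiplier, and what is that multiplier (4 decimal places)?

Form M = I − A:
  [  0.80   -0.10   -0.05]
  [ -0.21    0.81   -0.12]
  [ -0.09   -0.26    0.91]
Leontief inverse L = M⁻¹:
  [  1.3117    0.1933    0.0976]
  [  0.3752    1.3444    0.1979]
  [  0.2369    0.4032    1.1651]
Total output x = L · d:
  x_0 = 1.3117·46 + 0.1933·14 + 0.0976·12 = 64.2146
  x_1 = 0.3752·46 + 1.3444·14 + 0.1979·12 = 38.4543
  x_2 = 0.2369·46 + 0.4032·14 + 1.1651·12 = 30.5247
Output multipliers (column sums of L):
  Services: 1.9238
  Manufacturing: 1.9409
  Agriculture: 1.4605

Manufacturing (1.9409)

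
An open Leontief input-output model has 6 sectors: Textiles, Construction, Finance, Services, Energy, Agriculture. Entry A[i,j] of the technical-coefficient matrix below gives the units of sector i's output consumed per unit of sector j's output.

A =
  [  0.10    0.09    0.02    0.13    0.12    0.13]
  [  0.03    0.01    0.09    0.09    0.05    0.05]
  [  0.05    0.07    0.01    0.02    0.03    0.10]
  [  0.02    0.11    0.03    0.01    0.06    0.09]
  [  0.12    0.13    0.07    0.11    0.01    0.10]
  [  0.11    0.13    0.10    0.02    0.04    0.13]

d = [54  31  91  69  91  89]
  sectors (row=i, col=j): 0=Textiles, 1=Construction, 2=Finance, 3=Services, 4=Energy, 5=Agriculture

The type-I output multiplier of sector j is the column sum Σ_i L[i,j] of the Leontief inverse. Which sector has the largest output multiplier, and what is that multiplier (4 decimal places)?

Agriculture (2.0575)

Form M = I − A:
  [  0.90   -0.09   -0.02   -0.13   -0.12   -0.13]
  [ -0.03    0.99   -0.09   -0.09   -0.05   -0.05]
  [ -0.05   -0.07    0.99   -0.02   -0.03   -0.10]
  [ -0.02   -0.11   -0.03    0.99   -0.06   -0.09]
  [ -0.12   -0.13   -0.07   -0.11    0.99   -0.10]
  [ -0.11   -0.13   -0.10   -0.02   -0.04    0.87]
Leontief inverse L = M⁻¹:
  [  1.1790    0.1895    0.0835    0.1982    0.1766    0.2375]
  [  0.0677    1.0617    0.1176    0.1185    0.0768    0.1057]
  [  0.0892    0.1153    1.0434    0.0527    0.0576    0.1520]
  [  0.0614    0.1570    0.0679    1.0464    0.0867    0.1442]
  [  0.1831    0.2091    0.1226    0.1677    1.0645    0.1932]
  [  0.1793    0.2091    0.1553    0.0806    0.0914    1.2249]
Total output x = L · d:
  x_0 = 1.1790·54 + 0.1895·31 + 0.0835·91 + 0.1982·69 + 0.1766·91 + 0.2375·89 = 128.0234
  x_1 = 0.0677·54 + 1.0617·31 + 0.1176·91 + 0.1185·69 + 0.0768·91 + 0.1057·89 = 71.8491
  x_2 = 0.0892·54 + 0.1153·31 + 1.0434·91 + 0.0527·69 + 0.0576·91 + 0.1520·89 = 125.7468
  x_3 = 0.0614·54 + 0.1570·31 + 0.0679·91 + 1.0464·69 + 0.0867·91 + 0.1442·89 = 107.2850
  x_4 = 0.1831·54 + 0.2091·31 + 0.1226·91 + 0.1677·69 + 1.0645·91 + 0.1932·89 = 153.1567
  x_5 = 0.1793·54 + 0.2091·31 + 0.1553·91 + 0.0806·69 + 0.0914·91 + 1.2249·89 = 153.1835
Output multipliers (column sums of L):
  Textiles: 1.7598
  Construction: 1.9416
  Finance: 1.5903
  Services: 1.6640
  Energy: 1.5536
  Agriculture: 2.0575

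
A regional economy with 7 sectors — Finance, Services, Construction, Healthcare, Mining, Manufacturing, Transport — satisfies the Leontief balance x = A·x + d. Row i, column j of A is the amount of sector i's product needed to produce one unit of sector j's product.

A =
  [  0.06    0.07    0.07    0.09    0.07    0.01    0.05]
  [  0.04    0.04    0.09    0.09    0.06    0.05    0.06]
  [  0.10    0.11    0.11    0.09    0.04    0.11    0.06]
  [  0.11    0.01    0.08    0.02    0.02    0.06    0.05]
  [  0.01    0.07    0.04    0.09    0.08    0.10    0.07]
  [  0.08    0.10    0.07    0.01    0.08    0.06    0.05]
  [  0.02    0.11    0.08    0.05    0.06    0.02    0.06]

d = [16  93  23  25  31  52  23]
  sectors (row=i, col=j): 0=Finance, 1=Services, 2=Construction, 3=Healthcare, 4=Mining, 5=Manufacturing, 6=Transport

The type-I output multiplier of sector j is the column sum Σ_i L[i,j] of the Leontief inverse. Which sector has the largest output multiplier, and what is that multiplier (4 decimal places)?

Form M = I − A:
  [  0.94   -0.07   -0.07   -0.09   -0.07   -0.01   -0.05]
  [ -0.04    0.96   -0.09   -0.09   -0.06   -0.05   -0.06]
  [ -0.10   -0.11    0.89   -0.09   -0.04   -0.11   -0.06]
  [ -0.11   -0.01   -0.08    0.98   -0.02   -0.06   -0.05]
  [ -0.01   -0.07   -0.04   -0.09    0.92   -0.10   -0.07]
  [ -0.08   -0.10   -0.07   -0.01   -0.08    0.94   -0.05]
  [ -0.02   -0.11   -0.08   -0.05   -0.06   -0.02    0.94]
Leontief inverse L = M⁻¹:
  [  1.1073    0.1219    0.1299    0.1404    0.1119    0.0563    0.0938]
  [  0.0910    1.0972    0.1525    0.1390    0.1036    0.0993    0.1050]
  [  0.1737    0.1922    1.2010    0.1617    0.1049    0.1767    0.1240]
  [  0.1516    0.0614    0.1316    1.0628    0.0584    0.0962    0.0864]
  [  0.0600    0.1291    0.1033    0.1380    1.1282    0.1509    0.1174]
  [  0.1269    0.1617    0.1343    0.0671    0.1304    1.1097    0.0980]
  [  0.0636    0.1623    0.1393    0.0998    0.1013    0.0662    1.1028]
Total output x = L · d:
  x_0 = 1.1073·16 + 0.1219·93 + 0.1299·23 + 0.1404·25 + 0.1119·31 + 0.0563·52 + 0.0938·23 = 44.1033
  x_1 = 0.0910·16 + 1.0972·93 + 0.1525·23 + 0.1390·25 + 0.1036·31 + 0.0993·52 + 0.1050·23 = 121.2635
  x_2 = 0.1737·16 + 0.1922·93 + 1.2010·23 + 0.1617·25 + 0.1049·31 + 0.1767·52 + 0.1240·23 = 67.6144
  x_3 = 0.1516·16 + 0.0614·93 + 0.1316·23 + 1.0628·25 + 0.0584·31 + 0.0962·52 + 0.0864·23 = 46.5280
  x_4 = 0.0600·16 + 0.1291·93 + 0.1033·23 + 0.1380·25 + 1.1282·31 + 0.1509·52 + 0.1174·23 = 64.3133
  x_5 = 0.1269·16 + 0.1617·93 + 0.1343·23 + 0.0671·25 + 0.1304·31 + 1.1097·52 + 0.0980·23 = 85.8360
  x_6 = 0.0636·16 + 0.1623·93 + 0.1393·23 + 0.0998·25 + 0.1013·31 + 0.0662·52 + 1.1028·23 = 53.7576
Output multipliers (column sums of L):
  Finance: 1.7740
  Services: 1.9257
  Construction: 1.9919
  Healthcare: 1.8088
  Mining: 1.7387
  Manufacturing: 1.7554
  Transport: 1.7273

Construction (1.9919)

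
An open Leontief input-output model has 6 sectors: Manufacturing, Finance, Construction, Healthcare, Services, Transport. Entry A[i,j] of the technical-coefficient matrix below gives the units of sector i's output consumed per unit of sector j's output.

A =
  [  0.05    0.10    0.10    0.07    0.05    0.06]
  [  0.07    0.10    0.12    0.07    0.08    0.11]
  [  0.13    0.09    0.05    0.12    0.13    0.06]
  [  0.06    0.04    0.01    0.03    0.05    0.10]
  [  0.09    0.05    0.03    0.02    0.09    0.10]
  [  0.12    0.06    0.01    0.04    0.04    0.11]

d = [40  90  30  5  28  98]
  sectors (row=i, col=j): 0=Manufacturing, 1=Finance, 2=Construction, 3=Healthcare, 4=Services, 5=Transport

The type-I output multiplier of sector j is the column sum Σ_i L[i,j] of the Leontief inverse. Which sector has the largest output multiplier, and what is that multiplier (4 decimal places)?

Transport (1.9573)

Form M = I − A:
  [  0.95   -0.10   -0.10   -0.07   -0.05   -0.06]
  [ -0.07    0.90   -0.12   -0.07   -0.08   -0.11]
  [ -0.13   -0.09    0.95   -0.12   -0.13   -0.06]
  [ -0.06   -0.04   -0.01    0.97   -0.05   -0.10]
  [ -0.09   -0.05   -0.03   -0.02    0.91   -0.10]
  [ -0.12   -0.06   -0.01   -0.04   -0.04    0.89]
Leontief inverse L = M⁻¹:
  [  1.1181    0.1585    0.1437    0.1175    0.1081    0.1300]
  [  0.1579    1.1734    0.1731    0.1288    0.1524    0.1989]
  [  0.2123    0.1630    1.1053    0.1742    0.2001    0.1510]
  [  0.1035    0.0764    0.0358    1.0561    0.0820    0.1467]
  [  0.1478    0.0993    0.0662    0.0561    1.1354    0.1606]
  [  0.1751    0.1102    0.0481    0.0765    0.0818    1.1700]
Total output x = L · d:
  x_0 = 1.1181·40 + 0.1585·90 + 0.1437·30 + 0.1175·5 + 0.1081·28 + 0.1300·98 = 79.6516
  x_1 = 0.1579·40 + 1.1734·90 + 0.1731·30 + 0.1288·5 + 0.1524·28 + 0.1989·98 = 141.5209
  x_2 = 0.2123·40 + 0.1630·90 + 1.1053·30 + 0.1742·5 + 0.2001·28 + 0.1510·98 = 77.6017
  x_3 = 0.1035·40 + 0.0764·90 + 0.0358·30 + 1.0561·5 + 0.0820·28 + 0.1467·98 = 34.0391
  x_4 = 0.1478·40 + 0.0993·90 + 0.0662·30 + 0.0561·5 + 1.1354·28 + 0.1606·98 = 64.6412
  x_5 = 0.1751·40 + 0.1102·90 + 0.0481·30 + 0.0765·5 + 0.0818·28 + 1.1700·98 = 135.6996
Output multipliers (column sums of L):
  Manufacturing: 1.9146
  Finance: 1.7808
  Construction: 1.5722
  Healthcare: 1.6091
  Services: 1.7597
  Transport: 1.9573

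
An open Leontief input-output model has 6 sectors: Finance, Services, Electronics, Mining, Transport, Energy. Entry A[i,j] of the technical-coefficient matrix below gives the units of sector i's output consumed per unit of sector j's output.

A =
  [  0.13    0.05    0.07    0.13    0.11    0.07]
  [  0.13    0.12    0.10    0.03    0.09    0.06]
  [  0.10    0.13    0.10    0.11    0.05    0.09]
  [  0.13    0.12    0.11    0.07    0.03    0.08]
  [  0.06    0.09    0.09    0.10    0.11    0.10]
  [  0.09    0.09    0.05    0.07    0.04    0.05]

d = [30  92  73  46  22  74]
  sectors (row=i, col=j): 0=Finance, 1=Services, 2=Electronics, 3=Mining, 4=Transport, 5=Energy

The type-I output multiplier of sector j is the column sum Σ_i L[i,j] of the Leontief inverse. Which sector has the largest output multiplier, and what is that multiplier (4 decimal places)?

Finance (2.3739)

Form M = I − A:
  [  0.87   -0.05   -0.07   -0.13   -0.11   -0.07]
  [ -0.13    0.88   -0.10   -0.03   -0.09   -0.06]
  [ -0.10   -0.13    0.90   -0.11   -0.05   -0.09]
  [ -0.13   -0.12   -0.11    0.93   -0.03   -0.08]
  [ -0.06   -0.09   -0.09   -0.10    0.89   -0.10]
  [ -0.09   -0.09   -0.05   -0.07   -0.04    0.95]
Leontief inverse L = M⁻¹:
  [  1.2595    0.1659    0.1738    0.2353    0.1974    0.1603]
  [  0.2530    1.2304    0.1979    0.1285    0.1776    0.1446]
  [  0.2365    0.2533    1.2074    0.2124    0.1379    0.1802]
  [  0.2583    0.2333    0.2093    1.1683    0.1140    0.1640]
  [  0.1840    0.2067    0.1911    0.1973    1.1930    0.1869]
  [  0.1825    0.1715    0.1222    0.1400    0.1014    1.1110]
Total output x = L · d:
  x_0 = 1.2595·30 + 0.1659·92 + 0.1738·73 + 0.2353·46 + 0.1974·22 + 0.1603·74 = 92.7649
  x_1 = 0.2530·30 + 1.2304·92 + 0.1979·73 + 0.1285·46 + 0.1776·22 + 0.1446·74 = 155.7570
  x_2 = 0.2365·30 + 0.2533·92 + 1.2074·73 + 0.2124·46 + 0.1379·22 + 0.1802·74 = 144.6884
  x_3 = 0.2583·30 + 0.2333·92 + 0.2093·73 + 1.1683·46 + 0.1140·22 + 0.1640·74 = 112.8819
  x_4 = 0.1840·30 + 0.2067·92 + 0.1911·73 + 0.1973·46 + 1.1930·22 + 0.1869·74 = 87.6408
  x_5 = 0.1825·30 + 0.1715·92 + 0.1222·73 + 0.1400·46 + 0.1014·22 + 1.1110·74 = 121.0618
Output multipliers (column sums of L):
  Finance: 2.3739
  Services: 2.2612
  Electronics: 2.1018
  Mining: 2.0818
  Transport: 1.9214
  Energy: 1.9470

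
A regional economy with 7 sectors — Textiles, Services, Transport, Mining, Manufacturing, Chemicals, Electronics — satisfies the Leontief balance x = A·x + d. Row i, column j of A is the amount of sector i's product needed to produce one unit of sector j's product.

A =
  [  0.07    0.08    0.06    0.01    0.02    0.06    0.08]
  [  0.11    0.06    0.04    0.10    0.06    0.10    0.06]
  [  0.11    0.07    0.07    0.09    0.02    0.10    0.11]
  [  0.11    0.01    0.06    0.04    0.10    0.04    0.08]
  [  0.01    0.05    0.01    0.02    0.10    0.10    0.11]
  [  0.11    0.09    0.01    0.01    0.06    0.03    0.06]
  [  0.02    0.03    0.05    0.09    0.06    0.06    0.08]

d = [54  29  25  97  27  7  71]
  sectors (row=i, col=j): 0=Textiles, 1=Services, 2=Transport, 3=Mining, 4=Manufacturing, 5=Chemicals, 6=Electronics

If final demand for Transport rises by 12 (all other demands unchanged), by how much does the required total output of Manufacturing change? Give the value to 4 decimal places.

0.4024

Form M = I − A:
  [  0.93   -0.08   -0.06   -0.01   -0.02   -0.06   -0.08]
  [ -0.11    0.94   -0.04   -0.10   -0.06   -0.10   -0.06]
  [ -0.11   -0.07    0.93   -0.09   -0.02   -0.10   -0.11]
  [ -0.11   -0.01   -0.06    0.96   -0.10   -0.04   -0.08]
  [ -0.01   -0.05   -0.01   -0.02    0.90   -0.10   -0.11]
  [ -0.11   -0.09   -0.01   -0.01   -0.06    0.97   -0.06]
  [ -0.02   -0.03   -0.05   -0.09   -0.06   -0.06    0.92]
Leontief inverse L = M⁻¹:
  [  1.1218    0.1202    0.0896    0.0474    0.0563    0.1071    0.1339]
  [  0.1807    1.1123    0.0788    0.1418    0.1153    0.1600    0.1342]
  [  0.1879    0.1264    1.1147    0.1408    0.0767    0.1650    0.1900]
  [  0.1601    0.0532    0.0923    1.0751    0.1445    0.0931    0.1453]
  [  0.0539    0.0879    0.0335    0.0538    1.1457    0.1464    0.1656]
  [  0.1552    0.1281    0.0369    0.0421    0.0967    1.0762    0.1117]
  [  0.0698    0.0650    0.0787    0.1247    0.1043    0.1054    1.1369]
Total output x = L · d:
  x_0 = 1.1218·54 + 0.1202·29 + 0.0896·25 + 0.0474·97 + 0.0563·27 + 0.1071·7 + 0.1339·71 = 82.6827
  x_1 = 0.1807·54 + 1.1123·29 + 0.0788·25 + 0.1418·97 + 0.1153·27 + 0.1600·7 + 0.1342·71 = 71.5040
  x_2 = 0.1879·54 + 0.1264·29 + 1.1147·25 + 0.1408·97 + 0.0767·27 + 0.1650·7 + 0.1900·71 = 72.0544
  x_3 = 0.1601·54 + 0.0532·29 + 0.0923·25 + 1.0751·97 + 0.1445·27 + 0.0931·7 + 0.1453·71 = 131.6496
  x_4 = 0.0539·54 + 0.0879·29 + 0.0335·25 + 0.0538·97 + 1.1457·27 + 0.1464·7 + 0.1656·71 = 55.2362
  x_5 = 0.1552·54 + 0.1281·29 + 0.0369·25 + 0.0421·97 + 0.0967·27 + 1.0762·7 + 0.1117·71 = 35.1766
  x_6 = 0.0698·54 + 0.0650·29 + 0.0787·25 + 0.1247·97 + 0.1043·27 + 0.1054·7 + 1.1369·71 = 103.9943
Δx_4 = L[4,2] · Δd_2 = 0.0335 · 12 = 0.4024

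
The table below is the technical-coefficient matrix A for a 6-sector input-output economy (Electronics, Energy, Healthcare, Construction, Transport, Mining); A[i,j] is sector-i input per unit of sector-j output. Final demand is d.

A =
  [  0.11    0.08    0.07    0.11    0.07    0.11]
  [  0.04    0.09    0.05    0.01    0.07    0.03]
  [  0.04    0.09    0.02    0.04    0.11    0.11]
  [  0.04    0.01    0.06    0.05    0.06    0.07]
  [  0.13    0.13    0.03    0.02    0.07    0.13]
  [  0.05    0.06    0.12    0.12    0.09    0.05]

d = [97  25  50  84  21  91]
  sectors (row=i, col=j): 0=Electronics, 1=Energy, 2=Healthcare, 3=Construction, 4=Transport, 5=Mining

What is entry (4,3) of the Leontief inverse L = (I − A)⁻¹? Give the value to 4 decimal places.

Form M = I − A:
  [  0.89   -0.08   -0.07   -0.11   -0.07   -0.11]
  [ -0.04    0.91   -0.05   -0.01   -0.07   -0.03]
  [ -0.04   -0.09    0.98   -0.04   -0.11   -0.11]
  [ -0.04   -0.01   -0.06    0.95   -0.06   -0.07]
  [ -0.13   -0.13   -0.03   -0.02    0.93   -0.13]
  [ -0.05   -0.06   -0.12   -0.12   -0.09    0.95]
Leontief inverse L = M⁻¹:
  [  1.1755    0.1510    0.1295    0.1700    0.1443    0.1882]
  [  0.0760    1.1340    0.0775    0.0353    0.1094    0.0712]
  [  0.0918    0.1490    1.0651    0.0817    0.1656    0.1673]
  [  0.0762    0.0496    0.0914    1.0824    0.1012    0.1146]
  [  0.1944    0.2028    0.0885    0.0778    1.1401    0.2009]
  [  0.1063    0.1239    0.1662    0.1656    0.1562    1.1217]
Total output x = L · d:
  x_0 = 1.1755·97 + 0.1510·25 + 0.1295·50 + 0.1700·84 + 0.1443·21 + 0.1882·91 = 158.7061
  x_1 = 0.0760·97 + 1.1340·25 + 0.0775·50 + 0.0353·84 + 0.1094·21 + 0.0712·91 = 51.3348
  x_2 = 0.0918·97 + 0.1490·25 + 1.0651·50 + 0.0817·84 + 0.1656·21 + 0.1673·91 = 91.4542
  x_3 = 0.0762·97 + 0.0496·25 + 0.0914·50 + 1.0824·84 + 0.1012·21 + 0.1146·91 = 116.6778
  x_4 = 0.1944·97 + 0.2028·25 + 0.0885·50 + 0.0778·84 + 1.1401·21 + 0.2009·91 = 77.1074
  x_5 = 0.1063·97 + 0.1239·25 + 0.1662·50 + 0.1656·84 + 0.1562·21 + 1.1217·91 = 140.9799

L[4,3] = 0.0778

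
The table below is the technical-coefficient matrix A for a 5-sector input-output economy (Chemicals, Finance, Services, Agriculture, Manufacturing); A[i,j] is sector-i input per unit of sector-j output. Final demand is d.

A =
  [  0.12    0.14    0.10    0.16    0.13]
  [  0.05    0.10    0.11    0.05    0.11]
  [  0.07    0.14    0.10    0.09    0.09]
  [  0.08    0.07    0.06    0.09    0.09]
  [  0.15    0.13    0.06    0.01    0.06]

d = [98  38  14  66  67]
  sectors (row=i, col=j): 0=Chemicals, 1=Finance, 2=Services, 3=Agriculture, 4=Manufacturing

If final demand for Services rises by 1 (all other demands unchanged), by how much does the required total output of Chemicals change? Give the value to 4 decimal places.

0.2048

Form M = I − A:
  [  0.88   -0.14   -0.10   -0.16   -0.13]
  [ -0.05    0.90   -0.11   -0.05   -0.11]
  [ -0.07   -0.14    0.90   -0.09   -0.09]
  [ -0.08   -0.07   -0.06    0.91   -0.09]
  [ -0.15   -0.13   -0.06   -0.01    0.94]
Leontief inverse L = M⁻¹:
  [  1.2339    0.2794    0.2048    0.2553    0.2474]
  [  0.1231    1.1930    0.1789    0.1069    0.1840]
  [  0.1527    0.2455    1.1806    0.1590    0.1781]
  [  0.1503    0.1550    0.1229    1.1478    0.1606]
  [  0.2253    0.2269    0.1341    0.0779    1.1418]
Total output x = L · d:
  x_0 = 1.2339·98 + 0.2794·38 + 0.2048·14 + 0.2553·66 + 0.2474·67 = 167.8275
  x_1 = 0.1231·98 + 1.1930·38 + 0.1789·14 + 0.1069·66 + 0.1840·67 = 79.2832
  x_2 = 0.1527·98 + 0.2455·38 + 1.1806·14 + 0.1590·66 + 0.1781·67 = 63.2482
  x_3 = 0.1503·98 + 0.1550·38 + 0.1229·14 + 1.1478·66 + 0.1606·67 = 108.8467
  x_4 = 0.2253·98 + 0.2269·38 + 0.1341·14 + 0.0779·66 + 1.1418·67 = 114.2173
Δx_0 = L[0,2] · Δd_2 = 0.2048 · 1 = 0.2048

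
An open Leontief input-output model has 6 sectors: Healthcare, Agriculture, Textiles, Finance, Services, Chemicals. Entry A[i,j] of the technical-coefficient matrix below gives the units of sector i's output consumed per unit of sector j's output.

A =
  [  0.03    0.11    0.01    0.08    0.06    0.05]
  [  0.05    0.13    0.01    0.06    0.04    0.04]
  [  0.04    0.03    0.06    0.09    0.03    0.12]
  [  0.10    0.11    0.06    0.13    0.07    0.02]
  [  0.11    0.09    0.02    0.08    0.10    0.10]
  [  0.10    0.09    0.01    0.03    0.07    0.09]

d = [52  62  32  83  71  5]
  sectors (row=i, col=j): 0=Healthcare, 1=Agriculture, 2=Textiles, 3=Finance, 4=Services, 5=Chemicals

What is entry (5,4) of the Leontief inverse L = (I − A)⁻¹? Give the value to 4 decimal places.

L[5,4] = 0.1113

Form M = I − A:
  [  0.97   -0.11   -0.01   -0.08   -0.06   -0.05]
  [ -0.05    0.87   -0.01   -0.06   -0.04   -0.04]
  [ -0.04   -0.03    0.94   -0.09   -0.03   -0.12]
  [ -0.10   -0.11   -0.06    0.87   -0.07   -0.02]
  [ -0.11   -0.09   -0.02   -0.08    0.90   -0.10]
  [ -0.10   -0.09   -0.01   -0.03   -0.07    0.91]
Leontief inverse L = M⁻¹:
  [  1.0730    0.1708    0.0241    0.1246    0.0961    0.0829]
  [  0.0882    1.1890    0.0224    0.1015    0.0728    0.0703]
  [  0.0877    0.0895    1.0777    0.1376    0.0690    0.1615]
  [  0.1577    0.1940    0.0836    1.1994    0.1205    0.0678]
  [  0.1722    0.1765    0.0391    0.1435    1.1547    0.1524]
  [  0.1460    0.1573    0.0225    0.0758    0.1113    1.1307]
Total output x = L · d:
  x_0 = 1.0730·52 + 0.1708·62 + 0.0241·32 + 0.1246·83 + 0.0961·71 + 0.0829·5 = 84.7375
  x_1 = 0.0882·52 + 1.1890·62 + 0.0224·32 + 0.1015·83 + 0.0728·71 + 0.0703·5 = 92.9696
  x_2 = 0.0877·52 + 0.0895·62 + 1.0777·32 + 0.1376·83 + 0.0690·71 + 0.1615·5 = 61.7273
  x_3 = 0.1577·52 + 0.1940·62 + 0.0836·32 + 1.1994·83 + 0.1205·71 + 0.0678·5 = 131.3432
  x_4 = 0.1722·52 + 0.1765·62 + 0.0391·32 + 0.1435·83 + 1.1547·71 + 0.1524·5 = 115.8024
  x_5 = 0.1460·52 + 0.1573·62 + 0.0225·32 + 0.0758·83 + 0.1113·71 + 1.1307·5 = 37.9173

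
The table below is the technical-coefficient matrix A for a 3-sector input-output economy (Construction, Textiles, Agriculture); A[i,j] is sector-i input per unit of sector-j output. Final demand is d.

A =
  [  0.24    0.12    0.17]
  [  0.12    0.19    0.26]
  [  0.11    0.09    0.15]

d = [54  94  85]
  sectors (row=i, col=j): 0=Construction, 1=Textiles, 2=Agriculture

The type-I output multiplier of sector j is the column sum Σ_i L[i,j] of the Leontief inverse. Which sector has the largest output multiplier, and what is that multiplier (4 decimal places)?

Form M = I − A:
  [  0.76   -0.12   -0.17]
  [ -0.12    0.81   -0.26]
  [ -0.11   -0.09    0.85]
Leontief inverse L = M⁻¹:
  [  1.4067    0.2481    0.3572]
  [  0.2762    1.3267    0.4611]
  [  0.2113    0.1726    1.2715]
Total output x = L · d:
  x_0 = 1.4067·54 + 0.2481·94 + 0.3572·85 = 129.6434
  x_1 = 0.2762·54 + 1.3267·94 + 0.4611·85 = 178.8174
  x_2 = 0.2113·54 + 0.1726·94 + 1.2715·85 = 135.7110
Output multipliers (column sums of L):
  Construction: 1.8942
  Textiles: 1.7474
  Agriculture: 2.0898

Agriculture (2.0898)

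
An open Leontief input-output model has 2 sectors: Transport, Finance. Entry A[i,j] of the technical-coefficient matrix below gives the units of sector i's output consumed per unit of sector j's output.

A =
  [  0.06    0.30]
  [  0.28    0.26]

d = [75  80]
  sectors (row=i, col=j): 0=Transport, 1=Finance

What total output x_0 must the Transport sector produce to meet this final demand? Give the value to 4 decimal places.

Form M = I − A:
  [  0.94   -0.30]
  [ -0.28    0.74]
Leontief inverse L = M⁻¹:
  [  1.2099    0.4905]
  [  0.4578    1.5370]
Total output x = L · d:
  x_0 = 1.2099·75 + 0.4905·80 = 129.9869
  x_1 = 0.4578·75 + 1.5370·80 = 157.2923

129.9869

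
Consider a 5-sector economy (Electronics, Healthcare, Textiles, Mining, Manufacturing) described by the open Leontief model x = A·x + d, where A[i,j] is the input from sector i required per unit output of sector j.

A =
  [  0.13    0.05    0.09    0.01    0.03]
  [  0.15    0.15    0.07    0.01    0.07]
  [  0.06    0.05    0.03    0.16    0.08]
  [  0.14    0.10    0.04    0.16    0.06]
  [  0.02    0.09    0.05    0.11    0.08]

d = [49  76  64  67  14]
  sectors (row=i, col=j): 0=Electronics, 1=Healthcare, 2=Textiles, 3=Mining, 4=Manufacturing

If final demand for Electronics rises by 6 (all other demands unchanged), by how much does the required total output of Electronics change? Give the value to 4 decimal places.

Form M = I − A:
  [  0.87   -0.05   -0.09   -0.01   -0.03]
  [ -0.15    0.85   -0.07   -0.01   -0.07]
  [ -0.06   -0.05    0.97   -0.16   -0.08]
  [ -0.14   -0.10   -0.04    0.84   -0.06]
  [ -0.02   -0.09   -0.05   -0.11    0.92]
Leontief inverse L = M⁻¹:
  [  1.1817    0.0882    0.1209    0.0458    0.0588]
  [  0.2290    1.2153    0.1170    0.0544    0.1137]
  [  0.1308    0.1092    1.0663    0.2216    0.1197]
  [  0.2364    0.1751    0.0908    1.2269    0.1089]
  [  0.0835    0.1477    0.0829    0.1651    1.1189]
Total output x = L · d:
  x_0 = 1.1817·49 + 0.0882·76 + 0.1209·64 + 0.0458·67 + 0.0588·14 = 76.2437
  x_1 = 0.2290·49 + 1.2153·76 + 0.1170·64 + 0.0544·67 + 0.1137·14 = 116.3031
  x_2 = 0.1308·49 + 0.1092·76 + 1.0663·64 + 0.2216·67 + 0.1197·14 = 99.4704
  x_3 = 0.2364·49 + 0.1751·76 + 0.0908·64 + 1.2269·67 + 0.1089·14 = 114.4330
  x_4 = 0.0835·49 + 0.1477·76 + 0.0829·64 + 0.1651·67 + 1.1189·14 = 47.3405
Δx_0 = L[0,0] · Δd_0 = 1.1817 · 6 = 7.0902

7.0902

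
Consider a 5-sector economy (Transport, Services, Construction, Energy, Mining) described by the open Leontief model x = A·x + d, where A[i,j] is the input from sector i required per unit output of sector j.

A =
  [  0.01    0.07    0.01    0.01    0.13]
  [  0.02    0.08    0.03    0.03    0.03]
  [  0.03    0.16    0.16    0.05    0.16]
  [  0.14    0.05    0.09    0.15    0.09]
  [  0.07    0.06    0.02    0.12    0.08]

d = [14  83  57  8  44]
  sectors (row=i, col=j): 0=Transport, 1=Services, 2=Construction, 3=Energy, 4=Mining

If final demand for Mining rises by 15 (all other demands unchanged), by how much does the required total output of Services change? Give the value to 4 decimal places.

0.8072

Form M = I − A:
  [  0.99   -0.07   -0.01   -0.01   -0.13]
  [ -0.02    0.92   -0.03   -0.03   -0.03]
  [ -0.03   -0.16    0.84   -0.05   -0.16]
  [ -0.14   -0.05   -0.09    0.85   -0.09]
  [ -0.07   -0.06   -0.02   -0.12    0.92]
Leontief inverse L = M⁻¹:
  [  1.0293    0.0947    0.0235    0.0389    0.1564]
  [  0.0345    1.1039    0.0464    0.0497    0.0538]
  [  0.0751    0.2395    1.2180    0.1151    0.2415]
  [  0.1909    0.1164    0.1408    1.2157    0.1742]
  [  0.1071    0.0996    0.0497    0.1673    1.1303]
Total output x = L · d:
  x_0 = 1.0293·14 + 0.0947·83 + 0.0235·57 + 0.0389·8 + 0.1564·44 = 30.8080
  x_1 = 0.0345·14 + 1.1039·83 + 0.0464·57 + 0.0497·8 + 0.0538·44 = 97.5175
  x_2 = 0.0751·14 + 0.2395·83 + 1.2180·57 + 0.1151·8 + 0.2415·44 = 101.9070
  x_3 = 0.1909·14 + 0.1164·83 + 0.1408·57 + 1.2157·8 + 0.1742·44 = 37.7540
  x_4 = 0.1071·14 + 0.0996·83 + 0.0497·57 + 0.1673·8 + 1.1303·44 = 63.6698
Δx_1 = L[1,4] · Δd_4 = 0.0538 · 15 = 0.8072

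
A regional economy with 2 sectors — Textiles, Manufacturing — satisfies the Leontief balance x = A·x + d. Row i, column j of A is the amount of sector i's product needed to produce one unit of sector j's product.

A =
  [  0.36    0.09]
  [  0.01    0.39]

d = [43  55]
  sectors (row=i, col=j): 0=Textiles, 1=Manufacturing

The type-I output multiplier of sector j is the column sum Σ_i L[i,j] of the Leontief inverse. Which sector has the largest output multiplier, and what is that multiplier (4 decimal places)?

Form M = I − A:
  [  0.64   -0.09]
  [ -0.01    0.61]
Leontief inverse L = M⁻¹:
  [  1.5661    0.2311]
  [  0.0257    1.6431]
Total output x = L · d:
  x_0 = 1.5661·43 + 0.2311·55 = 80.0513
  x_1 = 0.0257·43 + 1.6431·55 = 91.4763
Output multipliers (column sums of L):
  Textiles: 1.5918
  Manufacturing: 1.8742

Manufacturing (1.8742)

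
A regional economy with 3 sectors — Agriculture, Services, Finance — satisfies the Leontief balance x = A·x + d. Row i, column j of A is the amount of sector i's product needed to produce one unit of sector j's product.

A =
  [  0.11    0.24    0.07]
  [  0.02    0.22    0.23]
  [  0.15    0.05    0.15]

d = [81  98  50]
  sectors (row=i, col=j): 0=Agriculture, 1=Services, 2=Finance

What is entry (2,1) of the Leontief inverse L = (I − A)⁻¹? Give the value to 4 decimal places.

Form M = I − A:
  [  0.89   -0.24   -0.07]
  [ -0.02    0.78   -0.23]
  [ -0.15   -0.05    0.85]
Leontief inverse L = M⁻¹:
  [  1.1650    0.3711    0.1963]
  [  0.0921    1.3340    0.3686]
  [  0.2110    0.1440    1.2328]
Total output x = L · d:
  x_0 = 1.1650·81 + 0.3711·98 + 0.1963·50 = 140.5479
  x_1 = 0.0921·81 + 1.3340·98 + 0.3686·50 = 156.6204
  x_2 = 0.2110·81 + 0.1440·98 + 1.2328·50 = 92.8391

L[2,1] = 0.1440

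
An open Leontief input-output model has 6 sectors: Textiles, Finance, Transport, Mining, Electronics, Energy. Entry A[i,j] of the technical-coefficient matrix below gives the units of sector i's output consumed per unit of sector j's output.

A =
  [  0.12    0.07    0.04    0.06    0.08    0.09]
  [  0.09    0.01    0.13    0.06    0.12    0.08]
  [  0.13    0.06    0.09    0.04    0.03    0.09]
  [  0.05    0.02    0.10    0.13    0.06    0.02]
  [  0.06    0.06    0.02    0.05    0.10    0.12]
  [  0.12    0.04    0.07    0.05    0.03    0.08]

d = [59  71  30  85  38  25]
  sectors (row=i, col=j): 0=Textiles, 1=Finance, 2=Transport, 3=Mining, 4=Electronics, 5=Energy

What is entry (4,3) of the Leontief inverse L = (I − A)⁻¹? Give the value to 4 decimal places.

Form M = I − A:
  [  0.88   -0.07   -0.04   -0.06   -0.08   -0.09]
  [ -0.09    0.99   -0.13   -0.06   -0.12   -0.08]
  [ -0.13   -0.06    0.91   -0.04   -0.03   -0.09]
  [ -0.05   -0.02   -0.10    0.87   -0.06   -0.02]
  [ -0.06   -0.06   -0.02   -0.05    0.90   -0.12]
  [ -0.12   -0.04   -0.07   -0.05   -0.03    0.92]
Leontief inverse L = M⁻¹:
  [  1.1983    0.1073    0.0952    0.1113    0.1366    0.1561]
  [  0.1741    1.0527    0.1859    0.1119    0.1745    0.1519]
  [  0.2105    0.0972    1.1452    0.0873    0.0808    0.1535]
  [  0.1102    0.0496    0.1488    1.1771    0.1021    0.0686]
  [  0.1276    0.0920    0.0682    0.0946    1.1493    0.1791]
  [  0.1900    0.0729    0.1179    0.0931    0.0746    1.1352]
Total output x = L · d:
  x_0 = 1.1983·59 + 0.1073·71 + 0.0952·30 + 0.1113·85 + 0.1366·38 + 0.1561·25 = 99.7314
  x_1 = 0.1741·59 + 1.0527·71 + 0.1859·30 + 0.1119·85 + 0.1745·38 + 0.1519·25 = 110.5297
  x_2 = 0.2105·59 + 0.0972·71 + 1.1452·30 + 0.0873·85 + 0.0808·38 + 0.1535·25 = 68.0061
  x_3 = 0.1102·59 + 0.0496·71 + 0.1488·30 + 1.1771·85 + 0.1021·38 + 0.0686·25 = 120.1341
  x_4 = 0.1276·59 + 0.0920·71 + 0.0682·30 + 0.0946·85 + 1.1493·38 + 0.1791·25 = 72.2982
  x_5 = 0.1900·59 + 0.0729·71 + 0.1179·30 + 0.0931·85 + 0.0746·38 + 1.1352·25 = 59.0489

L[4,3] = 0.0946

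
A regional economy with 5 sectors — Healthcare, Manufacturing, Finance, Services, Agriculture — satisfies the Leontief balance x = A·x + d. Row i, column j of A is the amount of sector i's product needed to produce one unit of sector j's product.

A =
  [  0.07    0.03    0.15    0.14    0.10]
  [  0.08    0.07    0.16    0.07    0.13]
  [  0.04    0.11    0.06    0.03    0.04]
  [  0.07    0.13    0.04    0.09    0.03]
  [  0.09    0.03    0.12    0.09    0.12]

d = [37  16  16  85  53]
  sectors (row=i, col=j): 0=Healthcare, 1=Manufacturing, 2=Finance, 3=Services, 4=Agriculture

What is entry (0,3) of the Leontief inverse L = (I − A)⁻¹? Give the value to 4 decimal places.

Form M = I − A:
  [  0.93   -0.03   -0.15   -0.14   -0.10]
  [ -0.08    0.93   -0.16   -0.07   -0.13]
  [ -0.04   -0.11    0.94   -0.03   -0.04]
  [ -0.07   -0.13   -0.04    0.91   -0.03]
  [ -0.09   -0.03   -0.12   -0.09    0.88]
Leontief inverse L = M⁻¹:
  [  1.1239    0.0964    0.2247    0.2035    0.1591]
  [  0.1377    1.1343    0.2463    0.1362    0.1991]
  [  0.0736    0.1462    1.1139    0.0675    0.0829]
  [  0.1140    0.1787    0.1078    1.1420    0.0832]
  [  0.1413    0.0868    0.1943    0.1515    1.1792]
Total output x = L · d:
  x_0 = 1.1239·37 + 0.0964·16 + 0.2247·16 + 0.2035·85 + 0.1591·53 = 72.4528
  x_1 = 0.1377·37 + 1.1343·16 + 0.2463·16 + 0.1362·85 + 0.1991·53 = 49.3133
  x_2 = 0.0736·37 + 0.1462·16 + 1.1139·16 + 0.0675·85 + 0.0829·53 = 33.0159
  x_3 = 0.1140·37 + 0.1787·16 + 0.1078·16 + 1.1420·85 + 0.0832·53 = 110.2814
  x_4 = 0.1413·37 + 0.0868·16 + 0.1943·16 + 0.1515·85 + 1.1792·53 = 85.0993

L[0,3] = 0.2035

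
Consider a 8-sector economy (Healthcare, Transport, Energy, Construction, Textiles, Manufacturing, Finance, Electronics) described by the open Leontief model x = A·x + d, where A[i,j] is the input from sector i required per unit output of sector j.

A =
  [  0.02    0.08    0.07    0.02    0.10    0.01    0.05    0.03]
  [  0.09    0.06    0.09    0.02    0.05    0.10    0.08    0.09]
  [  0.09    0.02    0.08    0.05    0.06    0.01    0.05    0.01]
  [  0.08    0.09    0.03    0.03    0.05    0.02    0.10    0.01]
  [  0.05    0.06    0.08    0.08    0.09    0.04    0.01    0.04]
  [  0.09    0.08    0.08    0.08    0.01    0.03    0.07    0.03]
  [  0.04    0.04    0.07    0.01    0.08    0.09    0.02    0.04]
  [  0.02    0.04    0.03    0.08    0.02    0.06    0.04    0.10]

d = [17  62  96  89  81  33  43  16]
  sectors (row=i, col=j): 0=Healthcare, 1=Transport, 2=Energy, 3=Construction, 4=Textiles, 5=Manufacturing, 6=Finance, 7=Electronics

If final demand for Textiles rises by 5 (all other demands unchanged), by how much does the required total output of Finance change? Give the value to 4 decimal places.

Form M = I − A:
  [  0.98   -0.08   -0.07   -0.02   -0.10   -0.01   -0.05   -0.03]
  [ -0.09    0.94   -0.09   -0.02   -0.05   -0.10   -0.08   -0.09]
  [ -0.09   -0.02    0.92   -0.05   -0.06   -0.01   -0.05   -0.01]
  [ -0.08   -0.09   -0.03    0.97   -0.05   -0.02   -0.10   -0.01]
  [ -0.05   -0.06   -0.08   -0.08    0.91   -0.04   -0.01   -0.04]
  [ -0.09   -0.08   -0.08   -0.08   -0.01    0.97   -0.07   -0.03]
  [ -0.04   -0.04   -0.07   -0.01   -0.08   -0.09    0.98   -0.04]
  [ -0.02   -0.04   -0.03   -0.08   -0.02   -0.06   -0.04    0.90]
Leontief inverse L = M⁻¹:
  [  1.0619    0.1166    0.1182    0.0515    0.1427    0.0425    0.0819    0.0603]
  [  0.1496    1.1169    0.1592    0.0676    0.1081    0.1446    0.1308    0.1346]
  [  0.1270    0.0564    1.1238    0.0766    0.1036    0.0341    0.0811    0.0326]
  [  0.1226    0.1321    0.0819    1.0580    0.0978    0.0568    0.1360    0.0423]
  [  0.0999    0.1066    0.1334    0.1174    1.1380    0.0721    0.0523    0.0721]
  [  0.1404    0.1278    0.1357    0.1119    0.0608    1.0664    0.1153    0.0636]
  [  0.0833    0.0794    0.1187    0.0456    0.1193    0.1182    1.0543    0.0686]
  [  0.0607    0.0803    0.0717    0.1128    0.0548    0.0915    0.0781    1.1322]
Total output x = L · d:
  x_0 = 1.0619·17 + 0.1166·62 + 0.1182·96 + 0.0515·89 + 0.1427·81 + 0.0425·33 + 0.0819·43 + 0.0603·16 = 58.6610
  x_1 = 0.1496·17 + 1.1169·62 + 0.1592·96 + 0.0676·89 + 0.1081·81 + 0.1446·33 + 0.1308·43 + 0.1346·16 = 114.3921
  x_2 = 0.1270·17 + 0.0564·62 + 1.1238·96 + 0.0766·89 + 0.1036·81 + 0.0341·33 + 0.0811·43 + 0.0326·16 = 133.8831
  x_3 = 0.1226·17 + 0.1321·62 + 0.0819·96 + 1.0580·89 + 0.0978·81 + 0.0568·33 + 0.1360·43 + 0.0423·16 = 128.6258
  x_4 = 0.0999·17 + 0.1066·62 + 0.1334·96 + 0.1174·89 + 1.1380·81 + 0.0721·33 + 0.0523·43 + 0.0721·16 = 129.5227
  x_5 = 0.1404·17 + 0.1278·62 + 0.1357·96 + 0.1119·89 + 0.0608·81 + 1.0664·33 + 0.1153·43 + 0.0636·16 = 79.3904
  x_6 = 0.0833·17 + 0.0794·62 + 0.1187·96 + 0.0456·89 + 0.1193·81 + 0.1182·33 + 1.0543·43 + 0.0686·16 = 81.7978
  x_7 = 0.0607·17 + 0.0803·62 + 0.0717·96 + 0.1128·89 + 0.0548·81 + 0.0915·33 + 0.0781·43 + 1.1322·16 = 51.8681
Δx_6 = L[6,4] · Δd_4 = 0.1193 · 5 = 0.5967

0.5967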